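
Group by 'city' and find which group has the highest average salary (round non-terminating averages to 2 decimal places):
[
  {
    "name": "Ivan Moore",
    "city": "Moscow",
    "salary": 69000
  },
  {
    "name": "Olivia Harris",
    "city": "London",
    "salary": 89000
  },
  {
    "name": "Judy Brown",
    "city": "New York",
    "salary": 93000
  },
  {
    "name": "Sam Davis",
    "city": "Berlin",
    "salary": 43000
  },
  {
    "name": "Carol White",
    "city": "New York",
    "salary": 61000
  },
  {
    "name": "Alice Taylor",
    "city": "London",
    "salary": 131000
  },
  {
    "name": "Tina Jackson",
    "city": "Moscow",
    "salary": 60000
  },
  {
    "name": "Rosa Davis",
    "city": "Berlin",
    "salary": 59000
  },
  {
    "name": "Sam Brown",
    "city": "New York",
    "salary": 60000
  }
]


Group by: city

Groups:
  Berlin: 2 people, avg salary = 102000/2 = $51000
  London: 2 people, avg salary = 220000/2 = $110000
  Moscow: 2 people, avg salary = 129000/2 = $64500
  New York: 3 people, avg salary = 214000/3 ≈ $71333.33

Highest average salary: London ($110000)

London ($110000)


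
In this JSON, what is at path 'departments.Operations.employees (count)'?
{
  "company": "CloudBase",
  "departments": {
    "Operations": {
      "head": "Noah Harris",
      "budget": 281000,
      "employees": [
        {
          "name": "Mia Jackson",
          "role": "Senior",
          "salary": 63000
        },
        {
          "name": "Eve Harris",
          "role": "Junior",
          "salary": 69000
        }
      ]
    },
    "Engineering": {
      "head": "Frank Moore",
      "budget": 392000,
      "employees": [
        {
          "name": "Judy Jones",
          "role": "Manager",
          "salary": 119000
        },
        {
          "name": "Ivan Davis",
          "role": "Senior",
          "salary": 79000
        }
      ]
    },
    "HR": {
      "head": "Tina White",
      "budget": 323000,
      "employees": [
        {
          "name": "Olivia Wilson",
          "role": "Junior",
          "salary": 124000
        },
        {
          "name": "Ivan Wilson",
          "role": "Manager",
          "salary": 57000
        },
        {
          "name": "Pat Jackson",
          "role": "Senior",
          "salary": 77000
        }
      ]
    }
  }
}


Path: departments.Operations.employees (count)

Navigate:
  -> departments
  -> Operations
  -> employees (array, length 2)

2


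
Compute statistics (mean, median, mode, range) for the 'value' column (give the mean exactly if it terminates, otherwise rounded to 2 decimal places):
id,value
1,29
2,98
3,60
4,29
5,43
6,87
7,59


Data: [29, 98, 60, 29, 43, 87, 59]
Count: 7
Sum: 405
Mean: 405/7 ≈ 57.86 (rounded to 2 decimal places)
Sorted: [29, 29, 43, 59, 60, 87, 98]
Median: 59.0
Mode: 29 (2 times)
Range: 98 - 29 = 69
Min: 29, Max: 98

mean≈57.86, median=59.0, mode=29, range=69


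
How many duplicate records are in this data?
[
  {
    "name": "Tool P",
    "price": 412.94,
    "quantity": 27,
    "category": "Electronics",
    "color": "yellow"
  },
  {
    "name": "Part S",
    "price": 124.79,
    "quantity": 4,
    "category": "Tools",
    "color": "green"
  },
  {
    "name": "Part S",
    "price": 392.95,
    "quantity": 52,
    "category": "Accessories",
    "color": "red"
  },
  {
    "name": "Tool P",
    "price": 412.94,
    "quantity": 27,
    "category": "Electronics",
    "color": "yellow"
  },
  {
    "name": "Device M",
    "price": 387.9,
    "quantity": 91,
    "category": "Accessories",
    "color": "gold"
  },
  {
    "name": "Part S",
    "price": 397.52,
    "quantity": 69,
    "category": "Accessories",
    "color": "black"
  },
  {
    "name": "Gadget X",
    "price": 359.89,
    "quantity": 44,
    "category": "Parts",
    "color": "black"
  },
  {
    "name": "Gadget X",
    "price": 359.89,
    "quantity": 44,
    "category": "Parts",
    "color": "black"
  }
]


Checking 8 records for duplicates:

  Row 1: Tool P ($412.94, qty 27)
  Row 2: Part S ($124.79, qty 4)
  Row 3: Part S ($392.95, qty 52)
  Row 4: Tool P ($412.94, qty 27) <-- DUPLICATE
  Row 5: Device M ($387.9, qty 91)
  Row 6: Part S ($397.52, qty 69)
  Row 7: Gadget X ($359.89, qty 44)
  Row 8: Gadget X ($359.89, qty 44) <-- DUPLICATE

Duplicates found: 2
Unique records: 6

2 duplicates, 6 unique


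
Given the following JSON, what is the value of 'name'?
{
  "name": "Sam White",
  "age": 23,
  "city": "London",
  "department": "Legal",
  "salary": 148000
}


Looking up field 'name'
Value: Sam White

Sam White


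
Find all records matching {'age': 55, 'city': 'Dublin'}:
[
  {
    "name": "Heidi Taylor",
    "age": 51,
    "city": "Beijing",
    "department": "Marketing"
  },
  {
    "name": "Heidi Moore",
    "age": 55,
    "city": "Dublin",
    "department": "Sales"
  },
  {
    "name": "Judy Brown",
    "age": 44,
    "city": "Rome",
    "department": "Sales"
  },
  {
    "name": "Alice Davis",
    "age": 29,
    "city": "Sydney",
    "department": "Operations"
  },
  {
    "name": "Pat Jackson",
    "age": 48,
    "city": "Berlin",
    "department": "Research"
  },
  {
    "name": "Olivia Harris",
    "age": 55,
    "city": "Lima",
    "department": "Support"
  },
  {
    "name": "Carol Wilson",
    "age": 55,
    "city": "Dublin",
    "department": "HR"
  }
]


Search criteria: {'age': 55, 'city': 'Dublin'}

Checking 7 records:
  Heidi Taylor: {age: 51, city: Beijing}
  Heidi Moore: {age: 55, city: Dublin} <-- MATCH
  Judy Brown: {age: 44, city: Rome}
  Alice Davis: {age: 29, city: Sydney}
  Pat Jackson: {age: 48, city: Berlin}
  Olivia Harris: {age: 55, city: Lima}
  Carol Wilson: {age: 55, city: Dublin} <-- MATCH

Matches: ["Heidi Moore", "Carol Wilson"]

["Heidi Moore", "Carol Wilson"]


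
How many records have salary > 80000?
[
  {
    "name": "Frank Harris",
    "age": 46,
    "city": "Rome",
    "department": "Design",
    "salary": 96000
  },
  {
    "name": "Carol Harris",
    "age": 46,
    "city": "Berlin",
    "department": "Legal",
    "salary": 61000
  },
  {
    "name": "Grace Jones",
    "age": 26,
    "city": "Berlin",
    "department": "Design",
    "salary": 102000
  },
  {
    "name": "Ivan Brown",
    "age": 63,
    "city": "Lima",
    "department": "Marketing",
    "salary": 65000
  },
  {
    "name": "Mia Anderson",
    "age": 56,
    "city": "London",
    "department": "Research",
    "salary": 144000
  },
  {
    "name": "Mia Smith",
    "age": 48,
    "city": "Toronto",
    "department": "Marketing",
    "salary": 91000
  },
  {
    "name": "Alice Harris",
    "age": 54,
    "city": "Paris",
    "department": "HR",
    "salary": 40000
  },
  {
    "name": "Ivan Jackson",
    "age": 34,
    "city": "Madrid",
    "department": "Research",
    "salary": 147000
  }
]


Data: 8 records
Condition: salary > 80000

Checking each record:
  Frank Harris: 96000 MATCH
  Carol Harris: 61000
  Grace Jones: 102000 MATCH
  Ivan Brown: 65000
  Mia Anderson: 144000 MATCH
  Mia Smith: 91000 MATCH
  Alice Harris: 40000
  Ivan Jackson: 147000 MATCH

Count: 5

5


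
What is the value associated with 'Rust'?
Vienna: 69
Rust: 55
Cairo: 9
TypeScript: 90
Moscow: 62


Looking up key 'Rust'
Value: 55

55


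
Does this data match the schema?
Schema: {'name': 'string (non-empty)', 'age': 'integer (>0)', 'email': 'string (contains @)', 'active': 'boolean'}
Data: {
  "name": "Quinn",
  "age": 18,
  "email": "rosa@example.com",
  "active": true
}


Validating each field against schema:
  name: OK (non-empty string)
  age: OK (positive integer)
  email: OK (string with @)
  active: OK (boolean)

Result: VALID

VALID


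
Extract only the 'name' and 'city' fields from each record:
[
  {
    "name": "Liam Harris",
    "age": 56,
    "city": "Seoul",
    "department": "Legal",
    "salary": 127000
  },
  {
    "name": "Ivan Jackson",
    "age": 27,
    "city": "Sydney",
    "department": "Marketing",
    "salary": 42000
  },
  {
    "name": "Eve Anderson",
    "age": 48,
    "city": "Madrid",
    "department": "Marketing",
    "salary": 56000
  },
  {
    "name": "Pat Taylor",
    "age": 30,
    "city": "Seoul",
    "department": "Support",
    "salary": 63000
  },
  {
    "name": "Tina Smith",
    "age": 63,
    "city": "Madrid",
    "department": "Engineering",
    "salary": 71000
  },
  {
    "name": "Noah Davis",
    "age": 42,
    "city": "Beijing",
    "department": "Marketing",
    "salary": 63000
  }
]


Original: 6 records with fields: name, age, city, department, salary
Keep: ['name', 'city']
Drop: ['age', 'department', 'salary']
Result: 6 records, 2 fields each

[
  {
    "name": "Liam Harris",
    "city": "Seoul"
  },
  {
    "name": "Ivan Jackson",
    "city": "Sydney"
  },
  {
    "name": "Eve Anderson",
    "city": "Madrid"
  },
  {
    "name": "Pat Taylor",
    "city": "Seoul"
  },
  {
    "name": "Tina Smith",
    "city": "Madrid"
  },
  {
    "name": "Noah Davis",
    "city": "Beijing"
  }
]


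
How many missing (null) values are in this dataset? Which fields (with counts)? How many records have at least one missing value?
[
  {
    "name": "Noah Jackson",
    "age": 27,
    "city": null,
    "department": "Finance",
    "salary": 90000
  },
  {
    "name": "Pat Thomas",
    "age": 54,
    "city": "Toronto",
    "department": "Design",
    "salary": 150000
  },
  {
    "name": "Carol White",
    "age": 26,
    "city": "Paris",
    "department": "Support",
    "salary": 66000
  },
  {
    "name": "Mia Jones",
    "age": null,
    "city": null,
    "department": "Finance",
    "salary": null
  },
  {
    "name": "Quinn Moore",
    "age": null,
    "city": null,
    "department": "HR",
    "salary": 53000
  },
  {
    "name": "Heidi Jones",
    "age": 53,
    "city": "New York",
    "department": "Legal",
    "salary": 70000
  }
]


Checking for missing (null) values in 6 records:

  Noah Jackson: city
  Pat Thomas: complete
  Carol White: complete
  Mia Jones: age, city, salary
  Quinn Moore: age, city
  Heidi Jones: complete

Per field:
  name: 0 missing
  age: 2 missing
  city: 3 missing
  department: 0 missing
  salary: 1 missing

Total missing values: 6
Records with any missing: 3

6 missing values (age: 2, city: 3, salary: 1); 3 incomplete records


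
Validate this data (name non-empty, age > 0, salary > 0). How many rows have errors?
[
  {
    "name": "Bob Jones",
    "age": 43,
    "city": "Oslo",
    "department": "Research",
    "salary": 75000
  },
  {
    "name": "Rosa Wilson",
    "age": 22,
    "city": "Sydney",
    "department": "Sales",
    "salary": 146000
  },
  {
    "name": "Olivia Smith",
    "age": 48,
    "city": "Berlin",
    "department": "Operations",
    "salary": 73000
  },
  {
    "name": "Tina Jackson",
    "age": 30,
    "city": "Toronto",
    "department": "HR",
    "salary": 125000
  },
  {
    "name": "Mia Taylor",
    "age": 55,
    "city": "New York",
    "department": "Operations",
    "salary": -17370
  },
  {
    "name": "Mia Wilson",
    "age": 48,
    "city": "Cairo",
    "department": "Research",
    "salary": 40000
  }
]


Validating 6 records:
Rules: name non-empty, age > 0, salary > 0

  Row 1 (Bob Jones): OK
  Row 2 (Rosa Wilson): OK
  Row 3 (Olivia Smith): OK
  Row 4 (Tina Jackson): OK
  Row 5 (Mia Taylor): negative salary: -17370
  Row 6 (Mia Wilson): OK

Total errors: 1

1 errors


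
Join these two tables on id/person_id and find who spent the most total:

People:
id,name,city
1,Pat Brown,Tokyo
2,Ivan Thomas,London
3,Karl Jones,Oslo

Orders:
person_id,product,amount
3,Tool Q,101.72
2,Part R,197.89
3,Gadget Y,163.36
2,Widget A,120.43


Join on: people.id = orders.person_id

Joined rows:
  Karl Jones (Oslo) bought Tool Q for $101.72
  Ivan Thomas (London) bought Part R for $197.89
  Karl Jones (Oslo) bought Gadget Y for $163.36
  Ivan Thomas (London) bought Widget A for $120.43

Total per person:
  Ivan Thomas: $318.32
  Karl Jones: $265.08

Top spender: Ivan Thomas ($318.32)

Ivan Thomas ($318.32)


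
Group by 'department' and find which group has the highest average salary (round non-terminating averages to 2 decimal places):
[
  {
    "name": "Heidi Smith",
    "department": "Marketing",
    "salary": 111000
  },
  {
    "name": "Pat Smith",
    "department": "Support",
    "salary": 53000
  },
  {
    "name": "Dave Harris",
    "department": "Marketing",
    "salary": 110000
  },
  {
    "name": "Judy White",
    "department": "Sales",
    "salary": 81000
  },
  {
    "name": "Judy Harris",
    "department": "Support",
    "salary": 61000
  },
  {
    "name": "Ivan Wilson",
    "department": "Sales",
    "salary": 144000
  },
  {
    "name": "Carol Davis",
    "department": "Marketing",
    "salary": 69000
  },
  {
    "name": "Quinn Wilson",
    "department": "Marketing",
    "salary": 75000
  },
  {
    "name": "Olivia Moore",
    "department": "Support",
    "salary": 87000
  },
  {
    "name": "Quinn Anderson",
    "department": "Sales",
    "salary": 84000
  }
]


Group by: department

Groups:
  Marketing: 4 people, avg salary = 365000/4 = $91250
  Sales: 3 people, avg salary = 309000/3 = $103000
  Support: 3 people, avg salary = 201000/3 = $67000

Highest average salary: Sales ($103000)

Sales ($103000)


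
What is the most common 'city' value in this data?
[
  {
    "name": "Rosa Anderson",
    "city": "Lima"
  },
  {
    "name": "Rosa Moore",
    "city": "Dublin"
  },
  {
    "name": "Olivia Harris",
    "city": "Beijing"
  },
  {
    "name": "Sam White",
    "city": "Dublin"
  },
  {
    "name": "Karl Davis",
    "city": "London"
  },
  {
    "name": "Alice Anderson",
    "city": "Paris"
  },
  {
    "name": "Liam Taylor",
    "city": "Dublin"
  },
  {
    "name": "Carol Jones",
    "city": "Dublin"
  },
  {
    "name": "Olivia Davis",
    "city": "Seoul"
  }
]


Counting 'city' values across 9 records:

  Dublin: 4 ####
  Lima: 1 #
  Beijing: 1 #
  London: 1 #
  Paris: 1 #
  Seoul: 1 #

Most common: Dublin (4 times)

Dublin (4 times)


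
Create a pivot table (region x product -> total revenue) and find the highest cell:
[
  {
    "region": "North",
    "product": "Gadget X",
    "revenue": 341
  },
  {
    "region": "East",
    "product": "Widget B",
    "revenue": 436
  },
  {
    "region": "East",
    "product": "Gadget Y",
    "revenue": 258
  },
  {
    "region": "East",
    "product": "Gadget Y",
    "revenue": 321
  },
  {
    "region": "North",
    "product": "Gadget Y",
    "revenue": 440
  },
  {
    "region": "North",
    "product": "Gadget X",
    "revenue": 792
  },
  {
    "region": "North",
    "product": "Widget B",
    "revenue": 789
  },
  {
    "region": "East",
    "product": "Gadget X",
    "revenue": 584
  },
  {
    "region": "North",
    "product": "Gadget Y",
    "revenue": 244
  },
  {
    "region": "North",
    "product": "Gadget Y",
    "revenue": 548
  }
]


Pivot: region (rows) x product (columns) -> total revenue

     Gadget X      Gadget Y      Widget B    
East           584           579           436  
North         1133          1232           789  

Highest: North / Gadget Y = $1232

North / Gadget Y = $1232


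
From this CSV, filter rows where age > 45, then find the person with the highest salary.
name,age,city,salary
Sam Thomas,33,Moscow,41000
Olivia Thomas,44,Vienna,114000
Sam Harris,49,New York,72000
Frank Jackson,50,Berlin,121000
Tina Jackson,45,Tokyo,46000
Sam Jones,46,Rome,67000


Filter: age > 45
Sort by: salary (descending)

Filtered records (3):
  Frank Jackson, age 50, salary $121000
  Sam Harris, age 49, salary $72000
  Sam Jones, age 46, salary $67000

Highest salary: Frank Jackson ($121000)

Frank Jackson


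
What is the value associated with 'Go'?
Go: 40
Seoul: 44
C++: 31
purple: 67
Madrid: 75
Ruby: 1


Looking up key 'Go'
Value: 40

40


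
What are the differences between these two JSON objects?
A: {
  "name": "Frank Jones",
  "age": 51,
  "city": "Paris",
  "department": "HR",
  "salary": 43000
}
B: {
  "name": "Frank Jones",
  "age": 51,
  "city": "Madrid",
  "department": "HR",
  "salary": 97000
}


Comparing each field (in key order):
  name: same
  age: same
  city: DIFFERENT
  department: same
  salary: DIFFERENT
Differences:
  city: Paris -> Madrid
  salary: 43000 -> 97000

2 field(s) changed

2 changes: city, salary


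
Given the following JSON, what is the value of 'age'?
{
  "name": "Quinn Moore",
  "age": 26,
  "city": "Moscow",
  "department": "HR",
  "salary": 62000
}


Looking up field 'age'
Value: 26

26


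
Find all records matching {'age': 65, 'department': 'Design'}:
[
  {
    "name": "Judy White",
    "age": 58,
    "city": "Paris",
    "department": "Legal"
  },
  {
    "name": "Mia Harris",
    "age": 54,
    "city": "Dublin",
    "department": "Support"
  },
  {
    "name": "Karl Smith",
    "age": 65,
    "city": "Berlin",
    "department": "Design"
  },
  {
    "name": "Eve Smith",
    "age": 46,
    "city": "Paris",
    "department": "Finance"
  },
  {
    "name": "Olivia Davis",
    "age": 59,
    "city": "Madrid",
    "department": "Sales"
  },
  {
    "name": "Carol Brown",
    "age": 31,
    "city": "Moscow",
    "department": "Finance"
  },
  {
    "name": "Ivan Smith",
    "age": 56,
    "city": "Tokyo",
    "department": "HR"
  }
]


Search criteria: {'age': 65, 'department': 'Design'}

Checking 7 records:
  Judy White: {age: 58, department: Legal}
  Mia Harris: {age: 54, department: Support}
  Karl Smith: {age: 65, department: Design} <-- MATCH
  Eve Smith: {age: 46, department: Finance}
  Olivia Davis: {age: 59, department: Sales}
  Carol Brown: {age: 31, department: Finance}
  Ivan Smith: {age: 56, department: HR}

Matches: ["Karl Smith"]

["Karl Smith"]


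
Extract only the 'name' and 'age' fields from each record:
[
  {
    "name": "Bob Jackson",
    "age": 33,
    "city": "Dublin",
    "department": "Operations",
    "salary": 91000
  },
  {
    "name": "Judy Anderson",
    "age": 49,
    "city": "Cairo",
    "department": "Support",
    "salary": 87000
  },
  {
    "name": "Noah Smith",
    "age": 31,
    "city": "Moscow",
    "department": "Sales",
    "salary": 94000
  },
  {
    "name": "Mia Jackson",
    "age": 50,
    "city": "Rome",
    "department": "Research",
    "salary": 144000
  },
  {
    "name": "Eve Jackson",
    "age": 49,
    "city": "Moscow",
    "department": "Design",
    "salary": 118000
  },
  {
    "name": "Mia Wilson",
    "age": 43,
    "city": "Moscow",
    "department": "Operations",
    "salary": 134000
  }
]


Original: 6 records with fields: name, age, city, department, salary
Keep: ['name', 'age']
Drop: ['city', 'department', 'salary']
Result: 6 records, 2 fields each

[
  {
    "name": "Bob Jackson",
    "age": 33
  },
  {
    "name": "Judy Anderson",
    "age": 49
  },
  {
    "name": "Noah Smith",
    "age": 31
  },
  {
    "name": "Mia Jackson",
    "age": 50
  },
  {
    "name": "Eve Jackson",
    "age": 49
  },
  {
    "name": "Mia Wilson",
    "age": 43
  }
]


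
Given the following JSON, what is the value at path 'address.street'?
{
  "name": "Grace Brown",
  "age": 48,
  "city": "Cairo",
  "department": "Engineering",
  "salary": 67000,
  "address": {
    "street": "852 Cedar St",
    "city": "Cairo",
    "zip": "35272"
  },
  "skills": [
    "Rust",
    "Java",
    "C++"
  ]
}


Query: address.street
Path: address -> street
Value: 852 Cedar St

852 Cedar St


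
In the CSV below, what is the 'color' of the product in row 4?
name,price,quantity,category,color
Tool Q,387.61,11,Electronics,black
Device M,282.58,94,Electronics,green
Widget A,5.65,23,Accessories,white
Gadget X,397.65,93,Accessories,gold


Query: Row 4 ('Gadget X'), column 'color'
Value: gold

gold


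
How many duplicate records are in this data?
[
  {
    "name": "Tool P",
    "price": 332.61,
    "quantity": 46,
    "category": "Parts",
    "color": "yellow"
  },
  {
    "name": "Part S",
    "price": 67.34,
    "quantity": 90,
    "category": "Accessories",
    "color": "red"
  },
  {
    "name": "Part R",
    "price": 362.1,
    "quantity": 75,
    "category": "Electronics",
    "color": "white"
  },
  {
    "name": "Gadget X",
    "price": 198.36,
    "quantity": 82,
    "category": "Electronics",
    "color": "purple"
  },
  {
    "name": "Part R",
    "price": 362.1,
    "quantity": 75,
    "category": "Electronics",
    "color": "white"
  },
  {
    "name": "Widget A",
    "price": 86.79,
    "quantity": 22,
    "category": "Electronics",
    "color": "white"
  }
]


Checking 6 records for duplicates:

  Row 1: Tool P ($332.61, qty 46)
  Row 2: Part S ($67.34, qty 90)
  Row 3: Part R ($362.1, qty 75)
  Row 4: Gadget X ($198.36, qty 82)
  Row 5: Part R ($362.1, qty 75) <-- DUPLICATE
  Row 6: Widget A ($86.79, qty 22)

Duplicates found: 1
Unique records: 5

1 duplicates, 5 unique


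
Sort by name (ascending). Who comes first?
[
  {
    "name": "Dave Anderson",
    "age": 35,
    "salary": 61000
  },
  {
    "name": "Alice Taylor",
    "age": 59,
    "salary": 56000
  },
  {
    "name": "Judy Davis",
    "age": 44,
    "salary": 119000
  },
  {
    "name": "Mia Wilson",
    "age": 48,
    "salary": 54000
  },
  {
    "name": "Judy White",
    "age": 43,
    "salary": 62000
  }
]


Sort by: name (ascending)

Sorted order:
  1. Alice Taylor (name = Alice Taylor)
  2. Dave Anderson (name = Dave Anderson)
  3. Judy Davis (name = Judy Davis)
  4. Judy White (name = Judy White)
  5. Mia Wilson (name = Mia Wilson)

First: Alice Taylor

Alice Taylor


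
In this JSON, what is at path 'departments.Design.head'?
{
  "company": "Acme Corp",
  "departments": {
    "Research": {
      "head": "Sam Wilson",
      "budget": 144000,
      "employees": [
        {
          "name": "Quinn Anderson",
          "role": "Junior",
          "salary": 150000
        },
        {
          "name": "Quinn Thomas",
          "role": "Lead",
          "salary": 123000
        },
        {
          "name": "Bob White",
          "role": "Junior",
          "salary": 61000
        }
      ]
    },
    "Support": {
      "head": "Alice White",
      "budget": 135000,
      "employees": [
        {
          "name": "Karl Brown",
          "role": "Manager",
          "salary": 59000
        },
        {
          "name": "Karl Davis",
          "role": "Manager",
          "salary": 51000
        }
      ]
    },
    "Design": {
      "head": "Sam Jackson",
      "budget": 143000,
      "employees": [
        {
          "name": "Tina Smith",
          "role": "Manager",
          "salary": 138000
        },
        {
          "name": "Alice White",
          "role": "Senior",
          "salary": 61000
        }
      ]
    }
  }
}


Path: departments.Design.head

Navigate:
  -> departments
  -> Design
  -> head = 'Sam Jackson'

Sam Jackson


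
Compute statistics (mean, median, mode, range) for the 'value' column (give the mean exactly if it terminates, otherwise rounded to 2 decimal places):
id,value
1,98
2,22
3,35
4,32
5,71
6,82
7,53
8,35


Data: [98, 22, 35, 32, 71, 82, 53, 35]
Count: 8
Sum: 428
Mean: 428/8 = 53.5
Sorted: [22, 32, 35, 35, 53, 71, 82, 98]
Median: 44.0
Mode: 35 (2 times)
Range: 98 - 22 = 76
Min: 22, Max: 98

mean=53.5, median=44.0, mode=35, range=76


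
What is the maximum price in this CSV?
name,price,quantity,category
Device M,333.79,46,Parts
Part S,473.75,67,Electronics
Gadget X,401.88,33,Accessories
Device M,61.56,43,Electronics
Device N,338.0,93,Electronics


Computing maximum price:
Values: [333.79, 473.75, 401.88, 61.56, 338.0]
Max = 473.75

473.75


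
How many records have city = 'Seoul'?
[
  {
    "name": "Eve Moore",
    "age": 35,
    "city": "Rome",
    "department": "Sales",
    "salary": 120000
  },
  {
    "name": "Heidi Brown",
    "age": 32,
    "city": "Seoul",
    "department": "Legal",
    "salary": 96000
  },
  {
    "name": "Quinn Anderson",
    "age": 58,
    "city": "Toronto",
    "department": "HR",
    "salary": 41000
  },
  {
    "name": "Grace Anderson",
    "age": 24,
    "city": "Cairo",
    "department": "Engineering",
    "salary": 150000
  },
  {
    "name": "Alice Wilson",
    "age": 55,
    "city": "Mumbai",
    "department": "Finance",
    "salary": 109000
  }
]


Data: 5 records
Condition: city = 'Seoul'

Checking each record:
  Eve Moore: Rome
  Heidi Brown: Seoul MATCH
  Quinn Anderson: Toronto
  Grace Anderson: Cairo
  Alice Wilson: Mumbai

Count: 1

1


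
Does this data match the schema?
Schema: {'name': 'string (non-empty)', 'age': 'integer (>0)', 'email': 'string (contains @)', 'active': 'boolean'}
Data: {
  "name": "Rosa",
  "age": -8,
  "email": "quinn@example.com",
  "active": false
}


Validating each field against schema:
  name: OK (non-empty string)
  age: FAIL (-8 is not > 0)
  email: OK (string with @)
  active: OK (boolean)

Result: INVALID (1 error: age)

INVALID (1 error: age)


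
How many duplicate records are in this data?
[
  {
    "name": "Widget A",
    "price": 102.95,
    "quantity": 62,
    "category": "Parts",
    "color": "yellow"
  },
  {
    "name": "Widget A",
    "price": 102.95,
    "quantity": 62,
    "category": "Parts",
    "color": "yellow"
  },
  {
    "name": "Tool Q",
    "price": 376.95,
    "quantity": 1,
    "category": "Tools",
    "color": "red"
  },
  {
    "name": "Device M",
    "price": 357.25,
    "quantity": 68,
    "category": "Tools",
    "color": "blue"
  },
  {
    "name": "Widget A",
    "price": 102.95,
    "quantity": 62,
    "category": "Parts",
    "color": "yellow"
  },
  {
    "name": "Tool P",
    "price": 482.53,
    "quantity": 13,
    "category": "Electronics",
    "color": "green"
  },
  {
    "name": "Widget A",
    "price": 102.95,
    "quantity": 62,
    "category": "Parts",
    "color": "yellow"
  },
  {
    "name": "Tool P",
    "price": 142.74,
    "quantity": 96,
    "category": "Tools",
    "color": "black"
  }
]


Checking 8 records for duplicates:

  Row 1: Widget A ($102.95, qty 62)
  Row 2: Widget A ($102.95, qty 62) <-- DUPLICATE
  Row 3: Tool Q ($376.95, qty 1)
  Row 4: Device M ($357.25, qty 68)
  Row 5: Widget A ($102.95, qty 62) <-- DUPLICATE
  Row 6: Tool P ($482.53, qty 13)
  Row 7: Widget A ($102.95, qty 62) <-- DUPLICATE
  Row 8: Tool P ($142.74, qty 96)

Duplicates found: 3
Unique records: 5

3 duplicates, 5 unique


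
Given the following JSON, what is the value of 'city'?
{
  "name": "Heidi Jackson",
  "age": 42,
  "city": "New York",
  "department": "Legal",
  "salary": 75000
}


Looking up field 'city'
Value: New York

New York


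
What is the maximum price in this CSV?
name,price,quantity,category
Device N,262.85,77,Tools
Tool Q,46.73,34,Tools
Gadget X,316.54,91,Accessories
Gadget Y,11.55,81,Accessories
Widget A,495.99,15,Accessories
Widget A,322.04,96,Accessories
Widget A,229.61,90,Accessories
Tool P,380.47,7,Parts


Computing maximum price:
Values: [262.85, 46.73, 316.54, 11.55, 495.99, 322.04, 229.61, 380.47]
Max = 495.99

495.99


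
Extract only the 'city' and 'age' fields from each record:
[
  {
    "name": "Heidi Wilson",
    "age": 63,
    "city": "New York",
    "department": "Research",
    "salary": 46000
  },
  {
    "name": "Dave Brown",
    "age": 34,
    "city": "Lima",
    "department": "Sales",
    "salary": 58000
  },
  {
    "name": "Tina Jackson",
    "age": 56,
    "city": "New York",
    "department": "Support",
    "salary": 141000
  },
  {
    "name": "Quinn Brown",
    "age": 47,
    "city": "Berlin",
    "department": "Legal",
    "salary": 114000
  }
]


Original: 4 records with fields: name, age, city, department, salary
Keep: ['city', 'age']
Drop: ['name', 'department', 'salary']
Result: 4 records, 2 fields each

[
  {
    "city": "New York",
    "age": 63
  },
  {
    "city": "Lima",
    "age": 34
  },
  {
    "city": "New York",
    "age": 56
  },
  {
    "city": "Berlin",
    "age": 47
  }
]


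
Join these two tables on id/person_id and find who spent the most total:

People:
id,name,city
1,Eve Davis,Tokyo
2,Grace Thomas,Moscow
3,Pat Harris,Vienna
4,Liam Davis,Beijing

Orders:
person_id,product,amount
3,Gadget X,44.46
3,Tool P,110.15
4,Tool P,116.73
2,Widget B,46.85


Join on: people.id = orders.person_id

Joined rows:
  Pat Harris (Vienna) bought Gadget X for $44.46
  Pat Harris (Vienna) bought Tool P for $110.15
  Liam Davis (Beijing) bought Tool P for $116.73
  Grace Thomas (Moscow) bought Widget B for $46.85

Total per person:
  Pat Harris: $154.61
  Liam Davis: $116.73
  Grace Thomas: $46.85

Top spender: Pat Harris ($154.61)

Pat Harris ($154.61)


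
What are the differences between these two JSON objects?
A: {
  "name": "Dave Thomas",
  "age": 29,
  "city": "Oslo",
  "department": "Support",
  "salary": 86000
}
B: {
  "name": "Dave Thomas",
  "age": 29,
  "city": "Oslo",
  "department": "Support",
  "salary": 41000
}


Comparing each field (in key order):
  name: same
  age: same
  city: same
  department: same
  salary: DIFFERENT
Differences:
  salary: 86000 -> 41000

1 field(s) changed

1 change: salary


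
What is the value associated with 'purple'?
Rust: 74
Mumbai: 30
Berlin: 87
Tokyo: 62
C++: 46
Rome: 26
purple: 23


Looking up key 'purple'
Value: 23

23


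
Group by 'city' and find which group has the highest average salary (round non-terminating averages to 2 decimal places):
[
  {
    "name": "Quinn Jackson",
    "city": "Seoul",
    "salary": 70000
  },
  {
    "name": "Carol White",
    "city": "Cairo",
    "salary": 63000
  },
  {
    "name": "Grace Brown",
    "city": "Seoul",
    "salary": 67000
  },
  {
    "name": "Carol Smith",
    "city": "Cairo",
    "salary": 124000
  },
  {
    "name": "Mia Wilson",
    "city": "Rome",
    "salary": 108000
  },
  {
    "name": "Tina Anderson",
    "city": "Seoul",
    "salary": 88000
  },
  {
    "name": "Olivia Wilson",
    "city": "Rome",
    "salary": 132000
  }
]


Group by: city

Groups:
  Cairo: 2 people, avg salary = 187000/2 = $93500
  Rome: 2 people, avg salary = 240000/2 = $120000
  Seoul: 3 people, avg salary = 225000/3 = $75000

Highest average salary: Rome ($120000)

Rome ($120000)


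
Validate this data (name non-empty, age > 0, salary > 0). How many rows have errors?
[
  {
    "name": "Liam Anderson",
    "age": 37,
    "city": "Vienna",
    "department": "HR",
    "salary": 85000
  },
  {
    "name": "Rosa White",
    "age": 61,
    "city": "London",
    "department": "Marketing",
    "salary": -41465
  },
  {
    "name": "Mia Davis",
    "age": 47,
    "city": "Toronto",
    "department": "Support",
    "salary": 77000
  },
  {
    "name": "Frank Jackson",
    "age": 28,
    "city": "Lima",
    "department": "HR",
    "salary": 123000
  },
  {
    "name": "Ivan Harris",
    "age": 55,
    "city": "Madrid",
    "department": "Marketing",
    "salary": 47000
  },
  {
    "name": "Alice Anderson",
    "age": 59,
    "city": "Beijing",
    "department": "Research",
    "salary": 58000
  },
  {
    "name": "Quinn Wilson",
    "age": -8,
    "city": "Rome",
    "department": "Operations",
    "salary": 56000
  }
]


Validating 7 records:
Rules: name non-empty, age > 0, salary > 0

  Row 1 (Liam Anderson): OK
  Row 2 (Rosa White): negative salary: -41465
  Row 3 (Mia Davis): OK
  Row 4 (Frank Jackson): OK
  Row 5 (Ivan Harris): OK
  Row 6 (Alice Anderson): OK
  Row 7 (Quinn Wilson): negative age: -8

Total errors: 2

2 errors


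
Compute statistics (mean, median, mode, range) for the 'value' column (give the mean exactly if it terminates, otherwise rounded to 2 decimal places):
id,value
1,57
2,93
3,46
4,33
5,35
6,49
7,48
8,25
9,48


Data: [57, 93, 46, 33, 35, 49, 48, 25, 48]
Count: 9
Sum: 434
Mean: 434/9 ≈ 48.22 (rounded to 2 decimal places)
Sorted: [25, 33, 35, 46, 48, 48, 49, 57, 93]
Median: 48.0
Mode: 48 (2 times)
Range: 93 - 25 = 68
Min: 25, Max: 93

mean≈48.22, median=48.0, mode=48, range=68


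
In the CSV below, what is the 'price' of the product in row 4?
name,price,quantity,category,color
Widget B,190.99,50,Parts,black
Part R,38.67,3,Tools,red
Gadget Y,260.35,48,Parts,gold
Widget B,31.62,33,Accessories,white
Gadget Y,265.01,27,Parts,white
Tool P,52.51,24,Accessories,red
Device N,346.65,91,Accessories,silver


Query: Row 4 ('Widget B'), column 'price'
Value: 31.62

31.62


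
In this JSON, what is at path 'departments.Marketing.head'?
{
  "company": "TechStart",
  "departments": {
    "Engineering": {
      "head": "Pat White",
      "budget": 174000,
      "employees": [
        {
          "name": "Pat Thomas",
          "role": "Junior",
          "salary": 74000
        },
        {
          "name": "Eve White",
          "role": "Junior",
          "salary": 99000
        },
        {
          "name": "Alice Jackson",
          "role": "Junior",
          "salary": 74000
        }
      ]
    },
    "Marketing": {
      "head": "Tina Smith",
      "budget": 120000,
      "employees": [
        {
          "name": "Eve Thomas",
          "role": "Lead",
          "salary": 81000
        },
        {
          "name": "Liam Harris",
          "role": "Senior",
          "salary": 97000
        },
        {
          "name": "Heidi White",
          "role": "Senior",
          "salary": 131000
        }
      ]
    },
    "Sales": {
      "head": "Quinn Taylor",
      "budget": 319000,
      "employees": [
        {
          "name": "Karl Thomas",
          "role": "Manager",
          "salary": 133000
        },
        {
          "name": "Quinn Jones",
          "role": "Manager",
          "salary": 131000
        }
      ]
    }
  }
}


Path: departments.Marketing.head

Navigate:
  -> departments
  -> Marketing
  -> head = 'Tina Smith'

Tina Smith


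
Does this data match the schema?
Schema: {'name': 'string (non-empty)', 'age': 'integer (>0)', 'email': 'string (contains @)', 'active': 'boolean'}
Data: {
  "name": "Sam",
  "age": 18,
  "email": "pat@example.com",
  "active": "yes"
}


Validating each field against schema:
  name: OK (non-empty string)
  age: OK (positive integer)
  email: OK (string with @)
  active: FAIL ("yes" is not a boolean)

Result: INVALID (1 error: active)

INVALID (1 error: active)


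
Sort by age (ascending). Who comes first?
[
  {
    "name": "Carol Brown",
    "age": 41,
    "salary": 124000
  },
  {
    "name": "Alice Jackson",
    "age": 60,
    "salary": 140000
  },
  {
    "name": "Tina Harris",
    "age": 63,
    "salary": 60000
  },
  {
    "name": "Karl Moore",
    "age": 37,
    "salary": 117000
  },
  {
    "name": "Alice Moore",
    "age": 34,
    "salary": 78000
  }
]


Sort by: age (ascending)

Sorted order:
  1. Alice Moore (age = 34)
  2. Karl Moore (age = 37)
  3. Carol Brown (age = 41)
  4. Alice Jackson (age = 60)
  5. Tina Harris (age = 63)

First: Alice Moore

Alice Moore


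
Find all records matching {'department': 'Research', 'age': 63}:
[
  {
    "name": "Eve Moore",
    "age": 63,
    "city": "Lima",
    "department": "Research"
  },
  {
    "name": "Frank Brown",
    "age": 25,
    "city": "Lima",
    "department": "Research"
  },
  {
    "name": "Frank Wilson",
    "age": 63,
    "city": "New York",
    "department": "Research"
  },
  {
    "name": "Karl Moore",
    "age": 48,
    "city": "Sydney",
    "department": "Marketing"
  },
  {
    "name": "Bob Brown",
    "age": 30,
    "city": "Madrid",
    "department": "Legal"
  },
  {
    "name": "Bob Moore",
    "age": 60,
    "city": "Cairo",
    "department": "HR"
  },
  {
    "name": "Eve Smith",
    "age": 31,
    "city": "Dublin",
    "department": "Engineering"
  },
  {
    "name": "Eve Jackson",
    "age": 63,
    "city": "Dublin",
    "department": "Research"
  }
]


Search criteria: {'department': 'Research', 'age': 63}

Checking 8 records:
  Eve Moore: {department: Research, age: 63} <-- MATCH
  Frank Brown: {department: Research, age: 25}
  Frank Wilson: {department: Research, age: 63} <-- MATCH
  Karl Moore: {department: Marketing, age: 48}
  Bob Brown: {department: Legal, age: 30}
  Bob Moore: {department: HR, age: 60}
  Eve Smith: {department: Engineering, age: 31}
  Eve Jackson: {department: Research, age: 63} <-- MATCH

Matches: ["Eve Moore", "Frank Wilson", "Eve Jackson"]

["Eve Moore", "Frank Wilson", "Eve Jackson"]


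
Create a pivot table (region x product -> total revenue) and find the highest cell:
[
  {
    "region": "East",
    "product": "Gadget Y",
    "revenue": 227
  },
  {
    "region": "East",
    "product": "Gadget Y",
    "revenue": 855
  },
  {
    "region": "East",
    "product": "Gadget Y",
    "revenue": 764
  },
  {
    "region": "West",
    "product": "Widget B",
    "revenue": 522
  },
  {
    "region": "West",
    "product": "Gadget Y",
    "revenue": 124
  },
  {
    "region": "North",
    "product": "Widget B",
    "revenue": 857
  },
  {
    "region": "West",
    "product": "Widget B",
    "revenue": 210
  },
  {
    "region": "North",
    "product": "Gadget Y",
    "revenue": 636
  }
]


Pivot: region (rows) x product (columns) -> total revenue

     Gadget Y      Widget B    
East          1846             0  
North          636           857  
West           124           732  

Highest: East / Gadget Y = $1846

East / Gadget Y = $1846


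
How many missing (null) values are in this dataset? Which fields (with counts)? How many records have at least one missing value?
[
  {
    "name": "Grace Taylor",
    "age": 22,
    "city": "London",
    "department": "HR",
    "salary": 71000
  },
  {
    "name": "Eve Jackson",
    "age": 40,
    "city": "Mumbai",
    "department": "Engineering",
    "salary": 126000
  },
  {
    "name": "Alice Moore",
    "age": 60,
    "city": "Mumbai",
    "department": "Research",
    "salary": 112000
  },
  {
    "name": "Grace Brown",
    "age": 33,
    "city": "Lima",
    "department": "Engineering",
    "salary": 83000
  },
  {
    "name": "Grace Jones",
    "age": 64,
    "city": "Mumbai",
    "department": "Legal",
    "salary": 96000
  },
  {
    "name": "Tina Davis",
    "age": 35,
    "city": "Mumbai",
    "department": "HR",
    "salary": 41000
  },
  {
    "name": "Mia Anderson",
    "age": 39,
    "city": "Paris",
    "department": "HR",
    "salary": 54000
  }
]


Checking for missing (null) values in 7 records:

  Grace Taylor: complete
  Eve Jackson: complete
  Alice Moore: complete
  Grace Brown: complete
  Grace Jones: complete
  Tina Davis: complete
  Mia Anderson: complete

Per field:
  name: 0 missing
  age: 0 missing
  city: 0 missing
  department: 0 missing
  salary: 0 missing

Total missing values: 0
Records with any missing: 0

0 missing values (none); 0 incomplete records


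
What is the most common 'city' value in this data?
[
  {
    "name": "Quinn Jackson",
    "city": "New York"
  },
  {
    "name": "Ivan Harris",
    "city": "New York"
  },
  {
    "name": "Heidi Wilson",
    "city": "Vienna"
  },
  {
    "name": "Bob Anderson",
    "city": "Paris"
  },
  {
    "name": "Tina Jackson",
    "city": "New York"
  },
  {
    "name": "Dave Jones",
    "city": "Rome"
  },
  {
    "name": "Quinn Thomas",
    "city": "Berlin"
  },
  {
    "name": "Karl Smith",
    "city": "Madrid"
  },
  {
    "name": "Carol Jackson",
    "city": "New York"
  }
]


Counting 'city' values across 9 records:

  New York: 4 ####
  Vienna: 1 #
  Paris: 1 #
  Rome: 1 #
  Berlin: 1 #
  Madrid: 1 #

Most common: New York (4 times)

New York (4 times)


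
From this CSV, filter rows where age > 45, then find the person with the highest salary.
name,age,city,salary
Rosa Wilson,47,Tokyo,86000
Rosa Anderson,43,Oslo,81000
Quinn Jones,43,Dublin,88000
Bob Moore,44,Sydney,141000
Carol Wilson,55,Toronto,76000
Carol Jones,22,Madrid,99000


Filter: age > 45
Sort by: salary (descending)

Filtered records (2):
  Rosa Wilson, age 47, salary $86000
  Carol Wilson, age 55, salary $76000

Highest salary: Rosa Wilson ($86000)

Rosa Wilson


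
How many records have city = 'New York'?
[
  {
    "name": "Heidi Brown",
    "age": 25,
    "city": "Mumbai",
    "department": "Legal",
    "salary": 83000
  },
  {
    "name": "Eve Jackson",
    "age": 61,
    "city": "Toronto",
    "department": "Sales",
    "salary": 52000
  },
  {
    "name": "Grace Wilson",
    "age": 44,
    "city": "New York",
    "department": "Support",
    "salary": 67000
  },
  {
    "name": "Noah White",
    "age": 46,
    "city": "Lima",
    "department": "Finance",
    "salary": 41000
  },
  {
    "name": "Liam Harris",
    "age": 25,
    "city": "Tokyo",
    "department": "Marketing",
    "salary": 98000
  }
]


Data: 5 records
Condition: city = 'New York'

Checking each record:
  Heidi Brown: Mumbai
  Eve Jackson: Toronto
  Grace Wilson: New York MATCH
  Noah White: Lima
  Liam Harris: Tokyo

Count: 1

1
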